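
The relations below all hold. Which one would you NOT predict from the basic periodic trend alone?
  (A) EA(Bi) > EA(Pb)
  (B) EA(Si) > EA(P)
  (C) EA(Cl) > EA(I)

(B)

The general trend: electron affinity increases across a period and decreases down a group.
(A) Bi (period 6, group 15) vs Pb (period 6, group 14): the stated order agrees with the simple trend.
(B) Si (period 3, group 14) vs P (period 3, group 15): the stated order contradicts the simple trend.
(C) Cl (period 3, group 17) vs I (period 5, group 17): the stated order agrees with the simple trend.
The exception is (B): adding an electron to P's half-filled 3p³ is unfavourable, so Si (3p²) has the more exothermic EA.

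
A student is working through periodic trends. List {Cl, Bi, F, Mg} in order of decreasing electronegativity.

Smaller atoms with higher effective nuclear charge are more electronegative.
Here both period and group differ, so the two effects have to be weighed against each other.
Bi > Mg: period and group pull opposite ways; the across-period shift dominates (2.02 vs 1.31).
Cl > Bi: both effects reinforce here, so Cl is clearly the higher of the two.
F > Cl: F sits above Cl in group 17, so the down-group effect alone puts F higher.
Tabulated electronegativity (Pauling): F 3.98, Mg 1.31, Cl 3.16, Bi 2.02.
So from highest to lowest: F > Cl > Bi > Mg.

F, Cl, Bi, Mg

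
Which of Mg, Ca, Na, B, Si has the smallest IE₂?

Ca

After 1 electron has been removed, what remains? Mg⁺ still has 1 valence electron; Ca⁺ still has 1 valence electron; Na⁺ is the bare [Ne] core; B⁺ still has 2 valence electrons; Si⁺ still has 3 valence electrons.
Pulling an electron out of a noble-gas core costs far more than removing a remaining valence electron, so Na sits at the high end of IE_2.
Valence configurations: Mg⁺ [Ne]3s¹, Ca⁺ [Ar]4s¹, B⁺ [He]2s², Si⁺ [Ne]3s²3p¹.
The numbers (kJ/mol): Mg 1451, Ca 1145, Na 4562, B 2427, Si 1577.
Putting it together, IE_2: Ca < Mg < Si < B < Na.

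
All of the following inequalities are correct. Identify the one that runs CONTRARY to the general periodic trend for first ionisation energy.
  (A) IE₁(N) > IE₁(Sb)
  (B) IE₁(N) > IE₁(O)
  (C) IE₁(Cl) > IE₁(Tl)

(B)

The general trend: first ionisation energy increases across a period and decreases down a group.
(A) N (period 2, group 15) vs Sb (period 5, group 15): the stated order agrees with the simple trend.
(B) N (period 2, group 15) vs O (period 2, group 16): the stated order contradicts the simple trend.
(C) Cl (period 3, group 17) vs Tl (period 6, group 13): the stated order agrees with the simple trend.
The exception is (B): pairing an electron in O's 2p⁴ costs repulsion energy, so O ionizes more easily than half-filled N (2p³).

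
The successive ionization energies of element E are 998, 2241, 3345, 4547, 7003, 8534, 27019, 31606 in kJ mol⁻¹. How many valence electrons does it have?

Look for the largest jump between consecutive ionization energies: IE7/IE6 ≈ 3.2, far larger than any earlier ratio.
That jump marks the point where a core electron is being removed. So the atom has 6 valence electrons.

6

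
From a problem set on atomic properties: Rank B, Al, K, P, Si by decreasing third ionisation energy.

Consider each +2 ion: B²⁺ still has 1 valence electron; Al²⁺ still has 1 valence electron; K²⁺ is already 1 electron into the core; P²⁺ still has 3 valence electrons; Si²⁺ still has 2 valence electrons.
Breaking into a closed-shell core is much more expensive than removing a leftover valence electron — K has the largest IE_3 here.
Valence configurations: B²⁺ [He]2s¹, Al²⁺ [Ne]3s¹, P²⁺ [Ne]3s²3p¹, Si²⁺ [Ne]3s².
P²⁺ loses a lone 3p electron whereas Si²⁺ must break into a filled 3s² pair, so IE_3(Si) > IE_3(P) even though P has the higher nuclear charge.
Approximate IE_3 values (kJ/mol): B 3660, Al 2745, K 4420, P 2914, Si 3232.
Putting it together, IE_3: Al < P < Si < B < K.

K > B > Si > P > Al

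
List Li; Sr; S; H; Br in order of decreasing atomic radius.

H is in period 1, group 1; Li is in period 2, group 1; S is in period 3, group 16; Br is in period 4, group 17; Sr is in period 5, group 2.
Atomic radius shrinks across a period as nuclear charge pulls the same shell inward, and grows down a group as new shells are added.
Here both period and group differ, so the two effects have to be weighed against each other.
S > H: the two effects oppose for this pair; the down-group effect wins (103 vs 32 pm).
Br > S: the two effects oppose for this pair; the down-group effect wins (114 vs 103 pm).
Li > Br: the two effects oppose for this pair; the across-period effect wins (133 vs 114 pm).
Sr > Li: the two effects oppose for this pair; the down-group effect wins (185 vs 133 pm).
Approximate values (pm): H 32, Li 133, S 103, Br 114, Sr 185.
So from largest to smallest: Sr > Li > Br > S > H.

Sr > Li > Br > S > H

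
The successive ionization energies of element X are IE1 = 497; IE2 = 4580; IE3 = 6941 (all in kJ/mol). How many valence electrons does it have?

1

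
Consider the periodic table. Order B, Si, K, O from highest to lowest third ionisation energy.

Consider each +2 ion: B²⁺ still has 1 valence electron; Si²⁺ still has 2 valence electrons; K²⁺ is already 1 electron into the core; O²⁺ still has 4 valence electrons.
Usually core removal costs more than valence removal, but here the competition is close: a tightly held n=2 valence electron can cost more to remove than an n=3 core electron, so the actual values have to decide it.
Valence configurations: B²⁺ [He]2s¹, Si²⁺ [Ne]3s², O²⁺ [He]2s²2p².
Tabulated IE_3 (kJ/mol): B 3660, Si 3232, K 4420, O 5300.
Hence IE_3: Si < B < K < O.

O > K > B > Si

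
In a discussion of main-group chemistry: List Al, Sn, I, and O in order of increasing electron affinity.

O is in period 2, group 16; Al is in period 3, group 13; Sn is in period 5, group 14; I is in period 5, group 17.
Atoms with high Z_eff and room in the valence shell (especially the halogens) have the most exothermic electron affinities.
Neither a single period nor a single group — weigh both effects.
Sn > Al: period and group pull opposite ways; the across-period shift dominates (107 vs 42 kJ/mol).
O > Sn: relative to Sn, both the across-period and down-group shifts push O's electron affinity up.
I > O: the two effects oppose for this pair; the across-period effect wins (295 vs 141 kJ/mol).
For reference (kJ/mol): O 141, Al 42, Sn 107, I 295.
So from lowest to highest: Al < Sn < O < I.

Al, Sn, O, I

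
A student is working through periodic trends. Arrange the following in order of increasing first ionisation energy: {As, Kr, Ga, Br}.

Ga < As < Br < Kr

Ga is in period 4, group 13; As is in period 4, group 15; Br is in period 4, group 17; Kr is in period 4, group 18.
IE₁ increases left→right with effective nuclear charge and decreases top→bottom as the valence shell moves farther out.
All lie in period 4, so first ionization energy increases left to right.
So from lowest to highest: Ga < As < Br < Kr.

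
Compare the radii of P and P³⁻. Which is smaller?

P

Forming P³⁻ adds 3 electrons to P. More electron–electron repulsion in the same shell, with unchanged nuclear charge, lets the cloud expand.
An anion is larger than its parent atom: P³⁻ > P.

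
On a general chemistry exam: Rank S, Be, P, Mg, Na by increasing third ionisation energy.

After 2 electrons have been removed, what remains? S²⁺ still has 4 valence electrons; Be²⁺ is the bare [He] core; P²⁺ still has 3 valence electrons; Mg²⁺ is the bare [Ne] core; Na²⁺ is already 1 electron into the core.
Core electrons are held far more tightly than valence electrons, so Na, Mg and Be top the IE_3 order.
Valence configurations: S²⁺ [Ne]3s²3p², P²⁺ [Ne]3s²3p¹.
Approximate IE_3 values (kJ/mol): S 3357, Be 14849, P 2914, Mg 7733, Na 6910.
Putting it together, IE_3: P < S < Na < Mg < Be.

P < S < Na < Mg < Be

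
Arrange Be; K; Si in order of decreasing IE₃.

Be, K, Si

The third ionization energy removes an electron from the +2 ion. For each element: Be²⁺ is the bare [He] core; K²⁺ is already 1 electron into the core; Si²⁺ still has 2 valence electrons.
Breaking into a closed-shell core is much more expensive than removing a leftover valence electron — K and Be have the largest IE_3 here.
The numbers (kJ/mol): Be 14849, K 4420, Si 3232.
Hence IE_3: Si < K < Be.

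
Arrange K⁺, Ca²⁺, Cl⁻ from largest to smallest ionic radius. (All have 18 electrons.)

Cl⁻ > K⁺ > Ca²⁺

All of these have 18 electrons, so size is governed by nuclear charge alone: the more protons, the stronger the pull on the same electron cloud, and the smaller the ion.
Nuclear charges: Ca²⁺ (Z=20), K⁺ (Z=19), Cl⁻ (Z=17).
Largest to smallest: Cl⁻ > K⁺ > Ca²⁺.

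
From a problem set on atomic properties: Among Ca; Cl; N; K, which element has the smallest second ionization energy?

Ca

IE_2 is the cost of taking one more electron from the +1 cation: Ca⁺ still has 1 valence electron; Cl⁺ still has 6 valence electrons; N⁺ still has 4 valence electrons; K⁺ is the bare [Ar] core.
Core electrons are held far more tightly than valence electrons, so K tops the IE_2 order.
Valence configurations: Ca⁺ [Ar]4s¹, Cl⁺ [Ne]3s²3p⁴, N⁺ [He]2s²2p².
Approximate IE_2 values (kJ/mol): Ca 1145, Cl 2298, N 2856, K 3052.
Putting it together, IE_2: Ca < Cl < N < K.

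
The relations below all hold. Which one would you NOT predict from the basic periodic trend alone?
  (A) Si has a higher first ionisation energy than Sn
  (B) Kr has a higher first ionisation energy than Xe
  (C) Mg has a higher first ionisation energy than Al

(C)

The general trend: first ionisation energy increases across a period and decreases down a group.
(A) Si (period 3, group 14) vs Sn (period 5, group 14): the stated order agrees with the simple trend.
(B) Kr (period 4, group 18) vs Xe (period 5, group 18): the stated order agrees with the simple trend.
(C) Mg (period 3, group 2) vs Al (period 3, group 13): the stated order contradicts the simple trend.
The exception is (C): Al's single 3p electron is easier to remove than one from Mg's filled 3s².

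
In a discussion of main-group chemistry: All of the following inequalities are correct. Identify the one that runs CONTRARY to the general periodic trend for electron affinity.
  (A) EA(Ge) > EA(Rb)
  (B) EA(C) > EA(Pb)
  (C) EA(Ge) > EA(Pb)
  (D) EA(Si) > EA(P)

(D)

The general trend: electron affinity increases across a period and decreases down a group.
(A) Ge (period 4, group 14) vs Rb (period 5, group 1): the stated order agrees with the simple trend.
(B) C (period 2, group 14) vs Pb (period 6, group 14): the stated order agrees with the simple trend.
(C) Ge (period 4, group 14) vs Pb (period 6, group 14): the stated order agrees with the simple trend.
(D) Si (period 3, group 14) vs P (period 3, group 15): the stated order contradicts the simple trend.
The exception is (D): adding an electron to P's half-filled 3p³ is unfavourable, so Si (3p²) has the more exothermic EA.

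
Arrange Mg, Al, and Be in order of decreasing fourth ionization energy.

IE_4 is the cost of taking one more electron from the +3 cation: Mg³⁺ is already 1 electron into the core; Al³⁺ is the bare [Ne] core; Be³⁺ is already 1 electron into the core.
All of these are removing an electron from a noble-gas core or deeper; the smaller core (lower principal quantum number) is held far more tightly, and within a period the higher nuclear charge binds the same core more tightly.
Tabulated IE_4 (kJ/mol): Mg 10543, Al 11577, Be 21007.
Hence IE_4: Mg < Al < Be.

Be > Al > Mg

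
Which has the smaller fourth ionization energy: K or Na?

K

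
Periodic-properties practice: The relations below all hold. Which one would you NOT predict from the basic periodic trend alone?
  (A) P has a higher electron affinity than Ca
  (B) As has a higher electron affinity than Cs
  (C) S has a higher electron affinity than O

(C)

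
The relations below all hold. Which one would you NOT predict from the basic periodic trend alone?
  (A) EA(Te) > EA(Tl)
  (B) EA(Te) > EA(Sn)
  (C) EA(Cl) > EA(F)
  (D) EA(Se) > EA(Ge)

The general trend: electron affinity increases across a period and decreases down a group.
(A) Te (period 5, group 16) vs Tl (period 6, group 13): the stated order agrees with the simple trend.
(B) Te (period 5, group 16) vs Sn (period 5, group 14): the stated order agrees with the simple trend.
(C) Cl (period 3, group 17) vs F (period 2, group 17): the stated order contradicts the simple trend.
(D) Se (period 4, group 16) vs Ge (period 4, group 14): the stated order agrees with the simple trend.
The exception is (C): F's small 2p subshell makes the incoming electron feel strong e⁻–e⁻ repulsion, so Cl actually releases more energy on gaining an electron.

(C)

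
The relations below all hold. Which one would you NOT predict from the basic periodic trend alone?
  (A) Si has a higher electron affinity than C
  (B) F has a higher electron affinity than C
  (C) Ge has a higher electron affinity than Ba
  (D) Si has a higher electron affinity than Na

The general trend: electron affinity increases across a period and decreases down a group.
(A) Si (period 3, group 14) vs C (period 2, group 14): the stated order contradicts the simple trend.
(B) F (period 2, group 17) vs C (period 2, group 14): the stated order agrees with the simple trend.
(C) Ge (period 4, group 14) vs Ba (period 6, group 2): the stated order agrees with the simple trend.
(D) Si (period 3, group 14) vs Na (period 3, group 1): the stated order agrees with the simple trend.
The exception is (A): Si's larger, more diffuse 3p orbitals accept an added electron slightly more readily than C's compact 2p.

(A)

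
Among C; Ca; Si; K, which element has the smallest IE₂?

Consider each +1 ion: C⁺ still has 3 valence electrons; Ca⁺ still has 1 valence electron; Si⁺ still has 3 valence electrons; K⁺ is the bare [Ar] core.
Pulling an electron out of a noble-gas core costs far more than removing a remaining valence electron, so K sits at the high end of IE_2.
Valence configurations: C⁺ [He]2s²2p¹, Ca⁺ [Ar]4s¹, Si⁺ [Ne]3s²3p¹.
Tabulated IE_2 (kJ/mol): C 2353, Ca 1145, Si 1577, K 3052.
Hence IE_2: Ca < Si < C < K.

Ca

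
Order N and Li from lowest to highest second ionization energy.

N, Li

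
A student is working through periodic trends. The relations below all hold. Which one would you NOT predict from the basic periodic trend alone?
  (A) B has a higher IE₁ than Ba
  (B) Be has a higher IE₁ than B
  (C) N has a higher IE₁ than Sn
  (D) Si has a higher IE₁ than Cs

(B)

The general trend: IE₁ increases across a period and decreases down a group.
(A) B (period 2, group 13) vs Ba (period 6, group 2): the stated order agrees with the simple trend.
(B) Be (period 2, group 2) vs B (period 2, group 13): the stated order contradicts the simple trend.
(C) N (period 2, group 15) vs Sn (period 5, group 14): the stated order agrees with the simple trend.
(D) Si (period 3, group 14) vs Cs (period 6, group 1): the stated order agrees with the simple trend.
The exception is (B): removing B's lone 2p electron is easier than breaking Be's filled 2s².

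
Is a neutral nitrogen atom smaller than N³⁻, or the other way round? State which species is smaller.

Forming N³⁻ adds 3 electrons to N. More electron–electron repulsion in the same shell, with unchanged nuclear charge, lets the cloud expand.
An anion is larger than its parent atom: N³⁻ > N.

N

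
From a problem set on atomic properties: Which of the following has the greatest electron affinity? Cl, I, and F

F is in period 2, group 17; Cl is in period 3, group 17; I is in period 5, group 17.
Adding an electron releases more energy for atoms nearer the top right (short of the noble gases).
All are in group 17; the group trend (electron affinity increases up the group) applies, with the exception below.
Note the exception: Cl has a higher electron affinity than F, contrary to the simple trend — F's small 2p subshell makes the incoming electron feel strong e⁻–e⁻ repulsion, so Cl actually releases more energy on gaining an electron.
Approximate values (kJ/mol): F 328, Cl 349, I 295.
The greatest electron affinity among these belongs to Cl.

Cl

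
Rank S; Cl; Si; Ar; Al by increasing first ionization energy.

Al < Si < S < Cl < Ar

IE₁ increases left→right with effective nuclear charge and decreases top→bottom as the valence shell moves farther out.
All lie in period 3, so first ionization energy increases left to right.
So from lowest to highest: Al < Si < S < Cl < Ar.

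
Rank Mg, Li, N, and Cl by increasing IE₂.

After 1 electron has been removed, what remains? Mg⁺ still has 1 valence electron; Li⁺ is the bare [He] core; N⁺ still has 4 valence electrons; Cl⁺ still has 6 valence electrons.
Core electrons are held far more tightly than valence electrons, so Li tops the IE_2 order.
Valence configurations: Mg⁺ [Ne]3s¹, N⁺ [He]2s²2p², Cl⁺ [Ne]3s²3p⁴.
The numbers (kJ/mol): Mg 1451, Li 7298, N 2856, Cl 2298.
So the second ionization energies run Mg < Cl < N < Li.

Mg < Cl < N < Li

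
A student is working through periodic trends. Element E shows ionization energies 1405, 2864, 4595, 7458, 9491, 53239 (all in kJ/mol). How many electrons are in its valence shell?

5

Look for the largest jump between consecutive ionization energies: IE6/IE5 ≈ 5.6, far larger than any earlier ratio.
That jump marks the point where a core electron is being removed. So the atom has 5 valence electrons.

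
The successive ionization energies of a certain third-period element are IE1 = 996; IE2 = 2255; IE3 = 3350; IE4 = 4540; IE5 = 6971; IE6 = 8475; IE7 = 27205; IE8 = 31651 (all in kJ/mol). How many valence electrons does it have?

Look for the largest jump between consecutive ionization energies: IE7/IE6 ≈ 3.2, far larger than any earlier ratio.
That jump marks the point where a core electron is being removed. So the atom has 6 valence electrons.

6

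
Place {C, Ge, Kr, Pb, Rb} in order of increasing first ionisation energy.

Rb, Pb, Ge, C, Kr

C is in period 2, group 14; Ge is in period 4, group 14; Kr is in period 4, group 18; Rb is in period 5, group 1; Pb is in period 6, group 14.
IE₁ increases left→right with effective nuclear charge and decreases top→bottom as the valence shell moves farther out.
Here both period and group differ, so the two effects have to be weighed against each other.
Pb > Rb: the two effects oppose for this pair; the across-period effect wins (716 vs 403 kJ/mol).
Ge > Pb: Ge sits above Pb in group 14, so the down-group effect alone puts Ge higher.
C > Ge: they share group 14; the group trend gives C the larger value.
Kr > C: the two effects oppose for this pair; the across-period effect wins (1351 vs 1086 kJ/mol).
Tabulated first ionization energy (kJ/mol): C 1086, Ge 762, Kr 1351, Rb 403, Pb 716.
So from lowest to highest: Rb < Pb < Ge < C < Kr.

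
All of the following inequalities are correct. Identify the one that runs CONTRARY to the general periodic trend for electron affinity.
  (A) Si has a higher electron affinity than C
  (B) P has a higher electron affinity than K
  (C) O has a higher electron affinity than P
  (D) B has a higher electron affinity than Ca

(A)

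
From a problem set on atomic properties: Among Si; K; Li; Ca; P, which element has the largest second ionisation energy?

The second ionization energy removes an electron from the +1 ion. For each element: Si⁺ still has 3 valence electrons; K⁺ is the bare [Ar] core; Li⁺ is the bare [He] core; Ca⁺ still has 1 valence electron; P⁺ still has 4 valence electrons.
Breaking into a closed-shell core is much more expensive than removing a leftover valence electron — K and Li have the largest IE_2 here.
Valence configurations: Si⁺ [Ne]3s²3p¹, Ca⁺ [Ar]4s¹, P⁺ [Ne]3s²3p².
The numbers (kJ/mol): Si 1577, K 3052, Li 7298, Ca 1145, P 1907.
Hence IE_2: Ca < Si < P < K < Li.

Li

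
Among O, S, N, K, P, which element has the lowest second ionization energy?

IE_2 is the cost of taking one more electron from the +1 cation: O⁺ still has 5 valence electrons; S⁺ still has 5 valence electrons; N⁺ still has 4 valence electrons; K⁺ is the bare [Ar] core; P⁺ still has 4 valence electrons.
Usually core removal costs more than valence removal, but here the competition is close: a tightly held n=2 valence electron can cost more to remove than an n=3 core electron, so the actual values have to decide it.
Valence configurations: O⁺ [He]2s²2p³, S⁺ [Ne]3s²3p³, N⁺ [He]2s²2p², P⁺ [Ne]3s²3p².
Approximate IE_2 values (kJ/mol): O 3388, S 2252, N 2856, K 3052, P 1907.
Putting it together, IE_2: P < S < N < K < O.

P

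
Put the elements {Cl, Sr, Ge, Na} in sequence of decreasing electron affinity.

Na is in period 3, group 1; Cl is in period 3, group 17; Ge is in period 4, group 14; Sr is in period 5, group 2.
EA tends to increase across a period and decrease down a group, though the pattern is less regular than for IE or radius.
Neither a single period nor a single group — weigh both effects.
Na > Sr: the two effects oppose for this pair; the down-group effect wins (53 vs 5 kJ/mol).
Ge > Na: the two effects oppose for this pair; the across-period effect wins (119 vs 53 kJ/mol).
Cl > Ge: relative to Ge, both the across-period and down-group shifts push Cl's electron affinity up.
Tabulated electron affinity (kJ/mol): Na 53, Cl 349, Ge 119, Sr 5.
So from highest to lowest: Cl > Ge > Na > Sr.

Cl > Ge > Na > Sr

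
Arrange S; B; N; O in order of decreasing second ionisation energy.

The second ionization energy removes an electron from the +1 ion. For each element: S⁺ still has 5 valence electrons; B⁺ still has 2 valence electrons; N⁺ still has 4 valence electrons; O⁺ still has 5 valence electrons.
All are still removing valence electrons, so compare the +1 ions as you would atoms: IE_2 generally rises across a period (higher Z_eff) and falls down a group (larger shell), subject to the usual subshell exceptions.
Valence configurations: S⁺ [Ne]3s²3p³, B⁺ [He]2s², N⁺ [He]2s²2p², O⁺ [He]2s²2p³.
Tabulated IE_2 (kJ/mol): S 2252, B 2427, N 2856, O 3388.
Hence IE_2: S < B < N < O.

O, N, B, S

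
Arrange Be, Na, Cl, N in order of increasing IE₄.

After 3 electrons have been removed, what remains? Be³⁺ is already 1 electron into the core; Na³⁺ is already 2 electrons into the core; Cl³⁺ still has 4 valence electrons; N³⁺ still has 2 valence electrons.
Pulling an electron out of a noble-gas core costs far more than removing a remaining valence electron, so Na and Be sit at the high end of IE_4.
Valence configurations: Cl³⁺ [Ne]3s²3p², N³⁺ [He]2s².
The numbers (kJ/mol): Be 21007, Na 9543, Cl 5159, N 7475.
Putting it together, IE_4: Cl < N < Na < Be.

Cl < N < Na < Be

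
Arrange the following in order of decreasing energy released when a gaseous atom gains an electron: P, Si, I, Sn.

I, Si, Sn, P

Si is in period 3, group 14; P is in period 3, group 15; Sn is in period 5, group 14; I is in period 5, group 17.
Electron affinity generally becomes more exothermic across a period toward the halogens and less exothermic down a group.
Here both period and group differ, so the two effects have to be weighed against each other.
Sn > P: this pair runs against the simple trend — see the exception note.
Si > Sn: Si sits above Sn in group 14, so the down-group effect alone puts Si higher.
I > Si: the two effects oppose for this pair; the across-period effect wins (295 vs 134 kJ/mol).
Note the exception: Sn has a higher electron affinity than P, contrary to the simple trend — adding an electron to P's half-filled np³ subshell costs electron-pairing energy.
Note the exception: Si has a higher electron affinity than P, contrary to the simple trend — adding an electron to P's half-filled 3p³ is unfavourable, so Si (3p²) has the more exothermic EA.
Tabulated electron affinity (kJ/mol): Si 134, P 72, Sn 107, I 295.
So from highest to lowest: I > Si > Sn > P.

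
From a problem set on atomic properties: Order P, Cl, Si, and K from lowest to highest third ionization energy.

IE_3 is the cost of taking one more electron from the +2 cation: P²⁺ still has 3 valence electrons; Cl²⁺ still has 5 valence electrons; Si²⁺ still has 2 valence electrons; K²⁺ is already 1 electron into the core.
Core electrons are held far more tightly than valence electrons, so K tops the IE_3 order.
Valence configurations: P²⁺ [Ne]3s²3p¹, Cl²⁺ [Ne]3s²3p³, Si²⁺ [Ne]3s².
P²⁺ loses a lone 3p electron whereas Si²⁺ must break into a filled 3s² pair, so IE_3(Si) > IE_3(P) even though P has the higher nuclear charge.
Tabulated IE_3 (kJ/mol): P 2914, Cl 3822, Si 3232, K 4420.
Overall IE_3 order: P < Si < Cl < K.

P, Si, Cl, K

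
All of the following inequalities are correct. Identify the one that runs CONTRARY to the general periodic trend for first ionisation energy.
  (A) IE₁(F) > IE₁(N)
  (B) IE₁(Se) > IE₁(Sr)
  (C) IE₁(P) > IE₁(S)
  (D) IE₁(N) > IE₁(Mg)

The general trend: first ionisation energy increases across a period and decreases down a group.
(A) F (period 2, group 17) vs N (period 2, group 15): the stated order agrees with the simple trend.
(B) Se (period 4, group 16) vs Sr (period 5, group 2): the stated order agrees with the simple trend.
(C) P (period 3, group 15) vs S (period 3, group 16): the stated order contradicts the simple trend.
(D) N (period 2, group 15) vs Mg (period 3, group 2): the stated order agrees with the simple trend.
The exception is (C): S (3p⁴) ionizes more easily than half-filled P (3p³) because the paired 3p electron in S is pushed out by e⁻–e⁻ repulsion.

(C)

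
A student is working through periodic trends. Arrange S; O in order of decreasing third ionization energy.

Consider each +2 ion: S²⁺ still has 4 valence electrons; O²⁺ still has 4 valence electrons.
All are still removing valence electrons, so compare the +2 ions as you would atoms: IE_3 generally rises across a period (higher Z_eff) and falls down a group (larger shell), subject to the usual subshell exceptions.
Valence configurations: S²⁺ [Ne]3s²3p², O²⁺ [He]2s²2p².
Tabulated IE_3 (kJ/mol): S 3357, O 5300.
Overall IE_3 order: S < O.

O > S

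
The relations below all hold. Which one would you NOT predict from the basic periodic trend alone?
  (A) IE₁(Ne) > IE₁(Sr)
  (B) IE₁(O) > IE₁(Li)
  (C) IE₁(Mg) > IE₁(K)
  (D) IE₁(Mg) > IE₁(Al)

The general trend: first ionization energy increases across a period and decreases down a group.
(A) Ne (period 2, group 18) vs Sr (period 5, group 2): the stated order agrees with the simple trend.
(B) O (period 2, group 16) vs Li (period 2, group 1): the stated order agrees with the simple trend.
(C) Mg (period 3, group 2) vs K (period 4, group 1): the stated order agrees with the simple trend.
(D) Mg (period 3, group 2) vs Al (period 3, group 13): the stated order contradicts the simple trend.
The exception is (D): Al's single 3p electron is easier to remove than one from Mg's filled 3s².

(D)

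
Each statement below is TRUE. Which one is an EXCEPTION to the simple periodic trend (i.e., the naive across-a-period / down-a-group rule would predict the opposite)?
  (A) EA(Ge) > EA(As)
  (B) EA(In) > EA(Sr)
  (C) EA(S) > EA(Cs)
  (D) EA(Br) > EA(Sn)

(A)

The general trend: electron affinity increases across a period and decreases down a group.
(A) Ge (period 4, group 14) vs As (period 4, group 15): the stated order contradicts the simple trend.
(B) In (period 5, group 13) vs Sr (period 5, group 2): the stated order agrees with the simple trend.
(C) S (period 3, group 16) vs Cs (period 6, group 1): the stated order agrees with the simple trend.
(D) Br (period 4, group 17) vs Sn (period 5, group 14): the stated order agrees with the simple trend.
The exception is (A): adding an electron to As's half-filled 4p³ is unfavourable, so Ge (4p²) has the more exothermic EA.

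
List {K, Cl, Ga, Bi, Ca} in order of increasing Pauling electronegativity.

K < Ca < Ga < Bi < Cl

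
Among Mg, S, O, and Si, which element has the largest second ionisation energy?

After 1 electron has been removed, what remains? Mg⁺ still has 1 valence electron; S⁺ still has 5 valence electrons; O⁺ still has 5 valence electrons; Si⁺ still has 3 valence electrons.
All are still removing valence electrons, so compare the +1 ions as you would atoms: IE_2 generally rises across a period (higher Z_eff) and falls down a group (larger shell), subject to the usual subshell exceptions.
Valence configurations: Mg⁺ [Ne]3s¹, S⁺ [Ne]3s²3p³, O⁺ [He]2s²2p³, Si⁺ [Ne]3s²3p¹.
Tabulated IE_2 (kJ/mol): Mg 1451, S 2252, O 3388, Si 1577.
Putting it together, IE_2: Mg < Si < S < O.

O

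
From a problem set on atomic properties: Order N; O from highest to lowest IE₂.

O, N

Consider each +1 ion: N⁺ still has 4 valence electrons; O⁺ still has 5 valence electrons.
All are still removing valence electrons, so compare the +1 ions as you would atoms: IE_2 generally rises across a period (higher Z_eff) and falls down a group (larger shell), subject to the usual subshell exceptions.
Valence configurations: N⁺ [He]2s²2p², O⁺ [He]2s²2p³.
Approximate IE_2 values (kJ/mol): N 2856, O 3388.
So the second ionization energies run N < O.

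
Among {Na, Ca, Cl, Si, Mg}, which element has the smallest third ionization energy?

After 2 electrons have been removed, what remains? Na²⁺ is already 1 electron into the core; Ca²⁺ is the bare [Ar] core; Cl²⁺ still has 5 valence electrons; Si²⁺ still has 2 valence electrons; Mg²⁺ is the bare [Ne] core.
Core electrons are held far more tightly than valence electrons, so Ca, Na and Mg top the IE_3 order.
Valence configurations: Cl²⁺ [Ne]3s²3p³, Si²⁺ [Ne]3s².
Approximate IE_3 values (kJ/mol): Na 6910, Ca 4912, Cl 3822, Si 3232, Mg 7733.
So the third ionization energies run Si < Cl < Ca < Na < Mg.

Si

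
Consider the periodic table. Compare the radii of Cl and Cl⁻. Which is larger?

Cl⁻

Forming Cl⁻ adds 1 electron to Cl. More electron–electron repulsion in the same shell, with unchanged nuclear charge, lets the cloud expand.
An anion is larger than its parent atom: Cl⁻ > Cl.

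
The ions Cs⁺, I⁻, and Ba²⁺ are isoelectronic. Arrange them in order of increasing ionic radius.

Ba²⁺, Cs⁺, I⁻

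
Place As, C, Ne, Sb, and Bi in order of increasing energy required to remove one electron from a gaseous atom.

C is in period 2, group 14; Ne is in period 2, group 18; As is in period 4, group 15; Sb is in period 5, group 15; Bi is in period 6, group 15.
Across a period the outer electron is held more tightly (higher IE₁); down a group it sits in a higher shell, more shielded, and comes off more easily.
These span different periods and groups, so the two trends combine.
Sb > Bi: Sb sits above Bi in group 15, so the down-group effect alone puts Sb higher.
As > Sb: they share group 15; the group trend gives As the larger value.
C > As: the two effects oppose for this pair; the down-group effect wins (1086 vs 947 kJ/mol).
Ne > C: both are in period 2; the period trend gives Ne the larger value.
Tabulated first ionization energy (kJ/mol): C 1086, Ne 2081, As 947, Sb 831, Bi 703.
So from lowest to highest: Bi < Sb < As < C < Ne.

Bi < Sb < As < C < Ne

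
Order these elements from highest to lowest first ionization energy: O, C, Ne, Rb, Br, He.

He is in period 1, group 18; C is in period 2, group 14; O is in period 2, group 16; Ne is in period 2, group 18; Br is in period 4, group 17; Rb is in period 5, group 1.
IE₁ increases left→right with effective nuclear charge and decreases top→bottom as the valence shell moves farther out.
Neither a single period nor a single group — weigh both effects.
C > Rb: both effects reinforce here, so C is clearly the higher of the two.
Br > C: period and group pull opposite ways; the across-period shift dominates (1140 vs 1086 kJ/mol).
O > Br: period and group pull opposite ways; the down-group shift dominates (1314 vs 1140 kJ/mol).
Ne > O: both are in period 2; the period trend gives Ne the larger value.
He > Ne: He sits above Ne in group 18, so the down-group effect alone puts He higher.
Approximate values (kJ/mol): He 2372, C 1086, O 1314, Ne 2081, Br 1140, Rb 403.
So from highest to lowest: He > Ne > O > Br > C > Rb.

He, Ne, O, Br, C, Rb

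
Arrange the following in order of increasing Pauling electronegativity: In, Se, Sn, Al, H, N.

H is in period 1, group 1; N is in period 2, group 15; Al is in period 3, group 13; Se is in period 4, group 16; In is in period 5, group 13; Sn is in period 5, group 14.
Electronegativity increases across a period and decreases down a group, tracking effective nuclear charge and atomic size.
These span different periods and groups, so the two trends combine.
In > Al: this pair runs against the simple trend — see the exception note.
Sn > In: Sn lies to the right of In in period 5, so the across-period effect alone puts Sn higher.
H > Sn: the two effects oppose for this pair; the down-group effect wins (2.20 vs 1.96).
Se > H: period and group pull opposite ways; the across-period shift dominates (2.55 vs 2.20).
N > Se: period and group pull opposite ways; the down-group shift dominates (3.04 vs 2.55).
Note the exception: In has a higher electronegativity than Al, contrary to the simple trend — poor shielding by filled d (and f) subshells raises the heavier element's effective nuclear charge more than the simple down-group trend predicts.
Approximate values (Pauling): H 2.20, N 3.04, Al 1.61, Se 2.55, In 1.78, Sn 1.96.
So from lowest to highest: Al < In < Sn < H < Se < N.

Al, In, Sn, H, Se, N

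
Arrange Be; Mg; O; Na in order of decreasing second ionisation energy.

IE_2 is the cost of taking one more electron from the +1 cation: Be⁺ still has 1 valence electron; Mg⁺ still has 1 valence electron; O⁺ still has 5 valence electrons; Na⁺ is the bare [Ne] core.
Pulling an electron out of a noble-gas core costs far more than removing a remaining valence electron, so Na sits at the high end of IE_2.
Valence configurations: Be⁺ [He]2s¹, Mg⁺ [Ne]3s¹, O⁺ [He]2s²2p³.
Approximate IE_2 values (kJ/mol): Be 1757, Mg 1451, O 3388, Na 4562.
So the second ionization energies run Mg < Be < O < Na.

Na, O, Be, Mg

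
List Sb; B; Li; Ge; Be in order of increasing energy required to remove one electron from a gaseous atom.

Li is in period 2, group 1; Be is in period 2, group 2; B is in period 2, group 13; Ge is in period 4, group 14; Sb is in period 5, group 15.
Removing the outermost electron gets harder across a period and easier down a group.
These span different periods and groups, so the two trends combine.
Ge > Li: period and group pull opposite ways; the across-period shift dominates (762 vs 520 kJ/mol).
B > Ge: period and group pull opposite ways; the down-group shift dominates (801 vs 762 kJ/mol).
Sb > B: the two effects oppose for this pair; the across-period effect wins (831 vs 801 kJ/mol).
Be > Sb: period and group pull opposite ways; the down-group shift dominates (900 vs 831 kJ/mol).
Note the exception: Be has a higher first ionization energy than B, contrary to the simple trend — removing B's lone 2p electron is easier than breaking Be's filled 2s².
Approximate values (kJ/mol): Li 520, Be 900, B 801, Ge 762, Sb 831.
So from lowest to highest: Li < Ge < B < Sb < Be.

Li < Ge < B < Sb < Be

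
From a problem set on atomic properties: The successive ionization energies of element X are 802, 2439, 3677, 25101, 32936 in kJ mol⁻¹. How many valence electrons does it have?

3

Look for the largest jump between consecutive ionization energies: IE4/IE3 ≈ 6.8, far larger than any earlier ratio.
That jump marks the point where a core electron is being removed. So the atom has 3 valence electrons.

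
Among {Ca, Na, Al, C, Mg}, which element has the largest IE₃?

Mg

Consider each +2 ion: Ca²⁺ is the bare [Ar] core; Na²⁺ is already 1 electron into the core; Al²⁺ still has 1 valence electron; C²⁺ still has 2 valence electrons; Mg²⁺ is the bare [Ne] core.
Pulling an electron out of a noble-gas core costs far more than removing a remaining valence electron, so Ca, Na and Mg sit at the high end of IE_3.
Valence configurations: Al²⁺ [Ne]3s¹, C²⁺ [He]2s².
Tabulated IE_3 (kJ/mol): Ca 4912, Na 6910, Al 2745, C 4620, Mg 7733.
So the third ionization energies run Al < C < Ca < Na < Mg.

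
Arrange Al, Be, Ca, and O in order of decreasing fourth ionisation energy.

Be > Al > O > Ca

Consider each +3 ion: Al³⁺ is the bare [Ne] core; Be³⁺ is already 1 electron into the core; Ca³⁺ is already 1 electron into the core; O³⁺ still has 3 valence electrons.
Usually core removal costs more than valence removal, but here the competition is close: a tightly held n=2 valence electron can cost more to remove than an n=3 core electron, so the actual values have to decide it.
Tabulated IE_4 (kJ/mol): Al 11577, Be 21007, Ca 6491, O 7469.
Hence IE_4: Ca < O < Al < Be.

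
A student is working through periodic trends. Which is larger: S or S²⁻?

S²⁻

Forming S²⁻ adds 2 electrons to S. More electron–electron repulsion in the same shell, with unchanged nuclear charge, lets the cloud expand.
An anion is larger than its parent atom: S²⁻ > S.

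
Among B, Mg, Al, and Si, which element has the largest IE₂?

B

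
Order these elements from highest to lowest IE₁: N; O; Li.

N > O > Li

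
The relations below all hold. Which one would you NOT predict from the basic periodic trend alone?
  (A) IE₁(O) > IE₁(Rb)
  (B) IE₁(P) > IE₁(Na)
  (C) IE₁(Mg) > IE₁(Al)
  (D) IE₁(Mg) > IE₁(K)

(C)

The general trend: first ionization energy increases across a period and decreases down a group.
(A) O (period 2, group 16) vs Rb (period 5, group 1): the stated order agrees with the simple trend.
(B) P (period 3, group 15) vs Na (period 3, group 1): the stated order agrees with the simple trend.
(C) Mg (period 3, group 2) vs Al (period 3, group 13): the stated order contradicts the simple trend.
(D) Mg (period 3, group 2) vs K (period 4, group 1): the stated order agrees with the simple trend.
The exception is (C): Al's single 3p electron is easier to remove than one from Mg's filled 3s².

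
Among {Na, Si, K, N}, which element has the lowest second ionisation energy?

After 1 electron has been removed, what remains? Na⁺ is the bare [Ne] core; Si⁺ still has 3 valence electrons; K⁺ is the bare [Ar] core; N⁺ still has 4 valence electrons.
Breaking into a closed-shell core is much more expensive than removing a leftover valence electron — K and Na have the largest IE_2 here.
Valence configurations: Si⁺ [Ne]3s²3p¹, N⁺ [He]2s²2p².
The numbers (kJ/mol): Na 4562, Si 1577, K 3052, N 2856.
Overall IE_2 order: Si < N < K < Na.

Si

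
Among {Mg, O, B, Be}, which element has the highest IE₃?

Be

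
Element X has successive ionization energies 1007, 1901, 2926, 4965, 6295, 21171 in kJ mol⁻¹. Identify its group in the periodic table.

Group 15

Look for the largest jump between consecutive ionization energies: IE6/IE5 ≈ 3.4, far larger than any earlier ratio.
That jump marks the point where a core electron is being removed. So the atom has 5 valence electrons.
A main-group element with 5 valence electrons is in group 15.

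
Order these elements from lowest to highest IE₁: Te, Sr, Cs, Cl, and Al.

Cs, Sr, Al, Te, Cl

Removing the outermost electron gets harder across a period and easier down a group.
These span different periods and groups, so the two trends combine.
Sr > Cs: relative to Cs, both the across-period and down-group shifts push Sr's first ionization energy up.
Al > Sr: relative to Sr, both the across-period and down-group shifts push Al's first ionization energy up.
Te > Al: period and group pull opposite ways; the across-period shift dominates (869 vs 578 kJ/mol).
Cl > Te: relative to Te, both the across-period and down-group shifts push Cl's first ionization energy up.
Approximate values (kJ/mol): Al 578, Cl 1251, Sr 550, Te 869, Cs 376.
So from lowest to highest: Cs < Sr < Al < Te < Cl.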